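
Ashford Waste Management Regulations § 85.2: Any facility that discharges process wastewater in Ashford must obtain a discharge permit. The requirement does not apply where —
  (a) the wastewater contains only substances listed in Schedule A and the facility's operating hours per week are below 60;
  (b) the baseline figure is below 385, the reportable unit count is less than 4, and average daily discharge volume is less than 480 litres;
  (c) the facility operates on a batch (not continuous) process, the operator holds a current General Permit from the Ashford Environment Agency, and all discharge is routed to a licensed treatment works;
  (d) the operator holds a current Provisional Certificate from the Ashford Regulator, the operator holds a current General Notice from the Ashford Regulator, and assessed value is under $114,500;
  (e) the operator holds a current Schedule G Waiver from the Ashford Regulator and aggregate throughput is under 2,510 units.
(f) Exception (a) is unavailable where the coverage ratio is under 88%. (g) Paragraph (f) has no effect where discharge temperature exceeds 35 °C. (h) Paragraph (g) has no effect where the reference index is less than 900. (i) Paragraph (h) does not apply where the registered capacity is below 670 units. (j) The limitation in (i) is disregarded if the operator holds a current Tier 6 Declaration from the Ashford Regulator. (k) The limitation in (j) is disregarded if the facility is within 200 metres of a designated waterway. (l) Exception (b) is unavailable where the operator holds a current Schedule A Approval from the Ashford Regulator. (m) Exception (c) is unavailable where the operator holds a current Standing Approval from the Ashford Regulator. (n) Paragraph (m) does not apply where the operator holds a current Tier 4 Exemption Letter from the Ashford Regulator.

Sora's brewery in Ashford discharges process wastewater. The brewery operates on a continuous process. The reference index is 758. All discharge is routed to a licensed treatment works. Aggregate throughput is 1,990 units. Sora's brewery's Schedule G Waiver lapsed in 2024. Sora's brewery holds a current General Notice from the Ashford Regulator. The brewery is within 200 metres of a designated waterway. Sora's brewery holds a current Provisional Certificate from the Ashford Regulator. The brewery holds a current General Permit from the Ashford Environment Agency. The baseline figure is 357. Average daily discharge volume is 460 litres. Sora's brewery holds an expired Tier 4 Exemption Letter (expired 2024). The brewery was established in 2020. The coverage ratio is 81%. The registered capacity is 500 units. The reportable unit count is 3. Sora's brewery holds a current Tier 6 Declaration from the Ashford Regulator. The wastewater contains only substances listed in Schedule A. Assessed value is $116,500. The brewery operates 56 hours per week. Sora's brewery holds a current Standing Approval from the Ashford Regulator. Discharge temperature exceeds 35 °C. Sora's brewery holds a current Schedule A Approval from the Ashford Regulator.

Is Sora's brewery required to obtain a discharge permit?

Exception (a) is satisfied on its face — the wastewater is Schedule-A-only; the facility's operating hours per week are 56, below the 60 limit. As to paragraphs (f)–(k): (f) would limit (a) — the coverage ratio is 81%, under the 88% limit — but (g) sets (f) aside: (g) operates against (f): discharge temperature exceeds 35 °C. (h) operates (the reference index is 758, less than the 900 limit), but is overridden by (i): (i) operates against (h): the registered capacity is 500 units, below the 670 units limit. (j) is engaged (a current Tier 6 Declaration is held), but is displaced by (k): (k) applies — the brewery is within 200 m of a designated waterway. Exception (a) stands.
Exception (b)'s conditions are all satisfied: the baseline figure is 357, below the 385 limit; the reportable unit count is 3, less than the 4 limit; average daily discharge volume is 460 litres, less than the 480 litres limit. Turning to paragraph (l): (l) is engaged — a current Schedule A Approval is held. (b) is therefore removed.
Exception (c) requires that the facility operates on a batch (not continuous) process; but the facility operates on a continuous process, so (c) is unavailable.
Exception (d) does not apply: assessed value is $116,500, not under $114,500.
Exception (e) does not apply: there is no Schedule G Waiver in force.

No — exception (a) applies; Sora's brewery is not required to obtain a discharge permit.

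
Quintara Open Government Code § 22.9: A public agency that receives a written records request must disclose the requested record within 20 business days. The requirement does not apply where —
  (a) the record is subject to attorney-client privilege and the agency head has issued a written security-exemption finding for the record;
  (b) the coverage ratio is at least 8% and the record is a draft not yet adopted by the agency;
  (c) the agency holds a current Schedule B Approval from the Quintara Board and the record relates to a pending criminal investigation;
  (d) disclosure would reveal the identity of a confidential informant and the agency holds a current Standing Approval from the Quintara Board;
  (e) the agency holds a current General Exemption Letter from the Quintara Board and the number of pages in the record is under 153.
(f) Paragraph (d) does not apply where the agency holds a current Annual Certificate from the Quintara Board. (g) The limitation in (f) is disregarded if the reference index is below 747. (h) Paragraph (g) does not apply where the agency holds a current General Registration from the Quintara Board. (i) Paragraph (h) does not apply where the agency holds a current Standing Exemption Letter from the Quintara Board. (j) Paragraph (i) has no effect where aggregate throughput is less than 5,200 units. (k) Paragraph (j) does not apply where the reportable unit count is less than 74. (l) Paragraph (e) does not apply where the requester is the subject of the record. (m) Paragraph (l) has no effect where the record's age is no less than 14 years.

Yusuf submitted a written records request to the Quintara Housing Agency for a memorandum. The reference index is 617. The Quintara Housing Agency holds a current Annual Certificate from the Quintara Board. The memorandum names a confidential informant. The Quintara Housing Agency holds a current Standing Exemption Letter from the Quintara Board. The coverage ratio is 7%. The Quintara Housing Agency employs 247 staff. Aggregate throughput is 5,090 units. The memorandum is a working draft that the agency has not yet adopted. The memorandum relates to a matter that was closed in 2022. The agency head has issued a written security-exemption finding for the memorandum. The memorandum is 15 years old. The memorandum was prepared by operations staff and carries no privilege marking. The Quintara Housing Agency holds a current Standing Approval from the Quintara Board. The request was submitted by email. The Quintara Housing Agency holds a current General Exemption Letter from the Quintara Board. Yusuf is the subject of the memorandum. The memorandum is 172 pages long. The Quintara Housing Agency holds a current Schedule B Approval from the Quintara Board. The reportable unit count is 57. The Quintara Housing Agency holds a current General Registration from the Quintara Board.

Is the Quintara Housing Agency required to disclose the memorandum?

Exception (a) fails — the memorandum carries no privilege marking.
Exception (b) does not apply: the coverage ratio is 7%, short of 8%.
Exception (c) requires that the record relates to a pending criminal investigation; but the memorandum relates to a closed matter, so (c) is unavailable.
All of (d)'s requirements are met (the memorandum names a confidential informant; a current Standing Approval is held). As to paragraphs (f)–(k): (f) would limit (d) — a current Annual Certificate is held — but (g) sets (f) aside: (g) operates against (f): the reference index is 617, below the 747 limit. (h) would limit (g) — a current General Registration is held — but (i) sets (h) aside: (i) is engaged — a current Standing Exemption Letter is held. (j) would limit (i) — aggregate throughput is 5,090 units, less than the 5,200 units limit — but (k) sets (j) aside: (k) is triggered — the reportable unit count is 57, less than the 74 limit. Exception (d) stands.
Exception (e) fails — the number of pages in the record is 172, not under 153.

No — exception (d) applies; the Quintara Housing Agency is not required to disclose the memorandum.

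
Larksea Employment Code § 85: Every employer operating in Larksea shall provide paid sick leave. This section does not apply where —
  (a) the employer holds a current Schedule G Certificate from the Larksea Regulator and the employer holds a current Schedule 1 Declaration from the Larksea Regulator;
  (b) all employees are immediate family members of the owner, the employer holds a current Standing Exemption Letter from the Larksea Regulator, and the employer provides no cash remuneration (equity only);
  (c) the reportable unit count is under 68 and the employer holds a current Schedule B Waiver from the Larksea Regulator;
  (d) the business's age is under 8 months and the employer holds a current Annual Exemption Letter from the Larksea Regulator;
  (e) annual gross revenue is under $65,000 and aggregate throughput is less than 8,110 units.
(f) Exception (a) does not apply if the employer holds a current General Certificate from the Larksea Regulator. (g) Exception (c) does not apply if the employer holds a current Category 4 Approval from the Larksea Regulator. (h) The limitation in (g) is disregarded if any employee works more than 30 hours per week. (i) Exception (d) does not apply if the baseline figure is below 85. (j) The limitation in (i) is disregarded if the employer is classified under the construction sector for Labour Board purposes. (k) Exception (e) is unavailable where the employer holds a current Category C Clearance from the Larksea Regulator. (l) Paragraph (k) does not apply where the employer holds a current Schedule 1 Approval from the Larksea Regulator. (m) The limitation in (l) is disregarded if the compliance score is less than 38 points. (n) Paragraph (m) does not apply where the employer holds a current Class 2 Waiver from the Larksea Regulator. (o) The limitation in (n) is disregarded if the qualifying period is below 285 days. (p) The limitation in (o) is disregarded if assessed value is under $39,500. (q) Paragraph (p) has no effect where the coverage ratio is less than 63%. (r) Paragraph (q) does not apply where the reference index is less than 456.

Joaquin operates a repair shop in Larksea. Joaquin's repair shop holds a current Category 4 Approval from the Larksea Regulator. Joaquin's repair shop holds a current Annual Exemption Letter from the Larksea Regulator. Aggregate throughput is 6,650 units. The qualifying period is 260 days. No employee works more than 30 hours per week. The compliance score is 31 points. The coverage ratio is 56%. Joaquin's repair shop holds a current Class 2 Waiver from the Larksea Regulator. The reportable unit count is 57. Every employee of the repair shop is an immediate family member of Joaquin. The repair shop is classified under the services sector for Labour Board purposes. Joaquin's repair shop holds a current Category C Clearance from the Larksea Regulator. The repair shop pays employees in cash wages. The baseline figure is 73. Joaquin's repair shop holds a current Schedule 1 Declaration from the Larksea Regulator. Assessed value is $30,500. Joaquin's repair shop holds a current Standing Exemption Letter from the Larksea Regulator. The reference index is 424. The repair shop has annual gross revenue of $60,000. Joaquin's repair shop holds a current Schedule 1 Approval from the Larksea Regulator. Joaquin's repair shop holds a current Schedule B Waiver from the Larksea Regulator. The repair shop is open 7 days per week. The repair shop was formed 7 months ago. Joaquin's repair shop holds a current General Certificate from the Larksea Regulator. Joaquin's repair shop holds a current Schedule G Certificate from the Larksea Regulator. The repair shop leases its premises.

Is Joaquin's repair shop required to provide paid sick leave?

Exception (a): a current Schedule G Certificate is held; a current Schedule 1 Declaration is held — every condition holds. Turning to paragraph (f): (f) operates against (a): a current General Certificate is held. (a) is therefore removed.
Exception (b) does not apply: employees are paid cash wages.
Exception (c) is satisfied on its face — the reportable unit count is 57, under the 68 limit; a current Schedule B Waiver is held. Turning to paragraphs (g)–(h): (g) operates against (c): a current Category 4 Approval is held. (h), which would lift (g), is not engaged — no employee exceeds 30 hours/week. (c) is therefore removed.
All of (d)'s requirements are met (the business's age is 7 months, under the 8 months limit; a current Annual Exemption Letter is held). However, paragraphs (i)–(j) must be considered: (i) operates against (d): the baseline figure is 73, below the 85 limit. (j), which would lift (i), is not triggered — the repair shop is classified under the services sector. Exception (d) does not apply.
Exception (e): annual gross revenue is $60,000, under the $65,000 limit; aggregate throughput is 6,650 units, less than the 8,110 units limit — every condition holds. Applying paragraphs (k)–(r): (k) would limit (e) — a current Category C Clearance is held — but (l) sets (k) aside: (l) is engaged — a current Schedule 1 Approval is held. (m) would limit (l) — the compliance score is 31 points, less than the 38 points limit — but (n) sets (m) aside: (n) operates against (m): a current Class 2 Waiver is held. (o) is engaged (the qualifying period is 260 days, below the 285 days limit), but is overridden by (p): (p) operates — assessed value is $30,500, under the $39,500 limit. (q) would limit (p) — the coverage ratio is 56%, less than the 63% limit — but (r) sets (q) aside: (r) operates against (q): the reference index is 424, less than the 456 limit. Exception (e) stands.

No — exception (e) applies; Joaquin's repair shop is not required to provide paid sick leave.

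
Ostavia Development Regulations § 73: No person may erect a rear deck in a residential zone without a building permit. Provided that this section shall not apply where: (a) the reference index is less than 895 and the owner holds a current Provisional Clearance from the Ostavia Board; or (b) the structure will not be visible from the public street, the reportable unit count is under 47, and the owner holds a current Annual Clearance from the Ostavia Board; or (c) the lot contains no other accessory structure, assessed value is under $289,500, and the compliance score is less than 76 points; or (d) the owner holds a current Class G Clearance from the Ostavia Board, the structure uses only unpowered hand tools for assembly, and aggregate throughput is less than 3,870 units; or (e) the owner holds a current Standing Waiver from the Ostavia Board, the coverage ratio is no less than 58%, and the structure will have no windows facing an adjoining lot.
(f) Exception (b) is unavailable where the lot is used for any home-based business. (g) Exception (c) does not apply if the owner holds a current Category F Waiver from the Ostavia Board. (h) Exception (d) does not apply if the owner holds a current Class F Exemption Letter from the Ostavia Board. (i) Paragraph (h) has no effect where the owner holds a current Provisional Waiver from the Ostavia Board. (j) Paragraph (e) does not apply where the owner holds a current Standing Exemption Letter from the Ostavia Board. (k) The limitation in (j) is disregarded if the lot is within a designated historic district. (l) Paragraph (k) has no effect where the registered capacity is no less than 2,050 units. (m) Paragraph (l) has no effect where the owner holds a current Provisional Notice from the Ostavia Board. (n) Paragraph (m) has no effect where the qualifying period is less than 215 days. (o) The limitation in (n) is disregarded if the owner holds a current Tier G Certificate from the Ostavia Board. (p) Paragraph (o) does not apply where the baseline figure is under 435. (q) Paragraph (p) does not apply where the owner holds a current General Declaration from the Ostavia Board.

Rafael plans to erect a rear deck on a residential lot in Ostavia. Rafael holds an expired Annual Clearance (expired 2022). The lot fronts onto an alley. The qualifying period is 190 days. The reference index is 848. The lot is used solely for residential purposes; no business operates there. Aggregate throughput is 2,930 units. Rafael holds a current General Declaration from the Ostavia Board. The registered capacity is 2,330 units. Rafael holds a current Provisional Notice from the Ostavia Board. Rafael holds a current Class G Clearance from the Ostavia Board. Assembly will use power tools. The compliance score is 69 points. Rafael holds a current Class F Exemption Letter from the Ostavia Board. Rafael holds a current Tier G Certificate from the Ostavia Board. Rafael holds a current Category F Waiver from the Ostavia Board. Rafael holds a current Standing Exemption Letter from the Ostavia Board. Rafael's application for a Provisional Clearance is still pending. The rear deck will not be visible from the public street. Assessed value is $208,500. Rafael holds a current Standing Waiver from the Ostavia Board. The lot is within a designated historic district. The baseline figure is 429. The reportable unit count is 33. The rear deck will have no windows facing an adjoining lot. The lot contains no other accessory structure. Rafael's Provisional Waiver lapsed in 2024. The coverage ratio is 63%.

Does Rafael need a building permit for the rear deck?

No — exception (e) applies; Rafael does not need a building permit.

Exception (a) fails — no current Provisional Clearance is held.
Exception (b) fails — there is no Annual Clearance in force.
All of (c)'s requirements are met (the lot has no other accessory structure; assessed value is $208,500, under the $289,500 limit; the compliance score is 69 points, less than the 76 points limit). Turning to paragraph (g): (g) operates against (c): a current Category F Waiver is held. Exception (c) does not apply.
Exception (d) does not apply: assembly uses power tools.
Exception (e) is satisfied on its face — a current Standing Waiver is held; the coverage ratio is 63%, meeting the 58% threshold; no windows face an adjoining lot. Applying paragraphs (j)–(q): (j) is triggered (a current Standing Exemption Letter is held), but is overridden by (k): (k) operates against (j): the lot is in a historic district. (l) is triggered (the registered capacity is 2,330 units, meeting the 2,050 units threshold), but is itself disapplied by (m): (m) operates — a current Provisional Notice is held. (n) is engaged (the qualifying period is 190 days, less than the 215 days limit), but yields to (o): (o) is engaged — a current Tier G Certificate is held. (p) is triggered (the baseline figure is 429, under the 435 limit), but is itself disapplied by (q): (q) applies — a current General Declaration is held. (e) remains available.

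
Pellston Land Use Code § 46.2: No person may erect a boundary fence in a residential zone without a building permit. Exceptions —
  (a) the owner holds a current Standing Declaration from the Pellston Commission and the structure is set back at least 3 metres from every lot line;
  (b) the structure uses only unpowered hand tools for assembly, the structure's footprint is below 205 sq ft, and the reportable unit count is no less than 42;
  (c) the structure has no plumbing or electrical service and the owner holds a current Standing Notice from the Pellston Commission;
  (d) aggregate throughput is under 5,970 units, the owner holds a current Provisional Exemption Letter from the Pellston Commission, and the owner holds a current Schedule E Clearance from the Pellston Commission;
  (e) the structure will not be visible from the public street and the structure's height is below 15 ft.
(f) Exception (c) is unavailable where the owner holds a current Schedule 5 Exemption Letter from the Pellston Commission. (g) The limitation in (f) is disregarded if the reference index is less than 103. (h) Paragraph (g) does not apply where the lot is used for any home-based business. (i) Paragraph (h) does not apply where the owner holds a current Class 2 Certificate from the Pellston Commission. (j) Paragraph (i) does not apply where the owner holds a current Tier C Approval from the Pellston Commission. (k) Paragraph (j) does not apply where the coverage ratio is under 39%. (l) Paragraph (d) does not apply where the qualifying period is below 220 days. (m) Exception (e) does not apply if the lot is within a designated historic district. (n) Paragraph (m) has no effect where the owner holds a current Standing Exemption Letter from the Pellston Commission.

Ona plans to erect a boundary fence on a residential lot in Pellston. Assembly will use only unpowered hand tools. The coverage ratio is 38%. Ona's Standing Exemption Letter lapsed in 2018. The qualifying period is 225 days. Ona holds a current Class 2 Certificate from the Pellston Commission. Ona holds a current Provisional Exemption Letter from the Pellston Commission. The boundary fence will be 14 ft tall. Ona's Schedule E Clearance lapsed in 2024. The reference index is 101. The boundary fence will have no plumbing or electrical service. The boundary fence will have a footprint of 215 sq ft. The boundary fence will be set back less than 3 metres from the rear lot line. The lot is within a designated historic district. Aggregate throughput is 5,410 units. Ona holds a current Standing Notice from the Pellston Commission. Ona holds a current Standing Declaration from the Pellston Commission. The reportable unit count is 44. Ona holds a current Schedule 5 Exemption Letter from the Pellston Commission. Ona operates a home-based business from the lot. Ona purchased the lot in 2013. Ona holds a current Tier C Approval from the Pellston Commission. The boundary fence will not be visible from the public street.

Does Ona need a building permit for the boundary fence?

No — exception (c) applies; Ona does not need a building permit.

Exception (a) requires that the structure is set back at least 3 metres from every lot line; but the rear setback is under 3 m, so (a) is unavailable.
Exception (b) fails — the structure's footprint is 215 sq ft, not below 205 sq ft.
All of (c)'s requirements are met (there is no plumbing or electrical service; a current Standing Notice is held). Applying paragraphs (f)–(k): (f) would limit (c) — a current Schedule 5 Exemption Letter is held — but (g) sets (f) aside: (g) operates against (f): the reference index is 101, less than the 103 limit. (h) is triggered (a home-based business operates on the lot), but is itself disapplied by (i): (i) is engaged — a current Class 2 Certificate is held. (j) is engaged (a current Tier C Approval is held), but yields to (k): (k) is triggered — the coverage ratio is 38%, under the 39% limit. Exception (c) stands.
Exception (d) does not apply: there is no Schedule E Clearance in force.
Exception (e) is satisfied on its face — the structure will not be visible from the street; the structure's height is 14 ft, below the 15 ft limit. But applying paragraphs (m)–(n): (m) is engaged — the lot is in a historic district. (n), which would lift (m), is not triggered — there is no Standing Exemption Letter in force. So (e) is unavailable.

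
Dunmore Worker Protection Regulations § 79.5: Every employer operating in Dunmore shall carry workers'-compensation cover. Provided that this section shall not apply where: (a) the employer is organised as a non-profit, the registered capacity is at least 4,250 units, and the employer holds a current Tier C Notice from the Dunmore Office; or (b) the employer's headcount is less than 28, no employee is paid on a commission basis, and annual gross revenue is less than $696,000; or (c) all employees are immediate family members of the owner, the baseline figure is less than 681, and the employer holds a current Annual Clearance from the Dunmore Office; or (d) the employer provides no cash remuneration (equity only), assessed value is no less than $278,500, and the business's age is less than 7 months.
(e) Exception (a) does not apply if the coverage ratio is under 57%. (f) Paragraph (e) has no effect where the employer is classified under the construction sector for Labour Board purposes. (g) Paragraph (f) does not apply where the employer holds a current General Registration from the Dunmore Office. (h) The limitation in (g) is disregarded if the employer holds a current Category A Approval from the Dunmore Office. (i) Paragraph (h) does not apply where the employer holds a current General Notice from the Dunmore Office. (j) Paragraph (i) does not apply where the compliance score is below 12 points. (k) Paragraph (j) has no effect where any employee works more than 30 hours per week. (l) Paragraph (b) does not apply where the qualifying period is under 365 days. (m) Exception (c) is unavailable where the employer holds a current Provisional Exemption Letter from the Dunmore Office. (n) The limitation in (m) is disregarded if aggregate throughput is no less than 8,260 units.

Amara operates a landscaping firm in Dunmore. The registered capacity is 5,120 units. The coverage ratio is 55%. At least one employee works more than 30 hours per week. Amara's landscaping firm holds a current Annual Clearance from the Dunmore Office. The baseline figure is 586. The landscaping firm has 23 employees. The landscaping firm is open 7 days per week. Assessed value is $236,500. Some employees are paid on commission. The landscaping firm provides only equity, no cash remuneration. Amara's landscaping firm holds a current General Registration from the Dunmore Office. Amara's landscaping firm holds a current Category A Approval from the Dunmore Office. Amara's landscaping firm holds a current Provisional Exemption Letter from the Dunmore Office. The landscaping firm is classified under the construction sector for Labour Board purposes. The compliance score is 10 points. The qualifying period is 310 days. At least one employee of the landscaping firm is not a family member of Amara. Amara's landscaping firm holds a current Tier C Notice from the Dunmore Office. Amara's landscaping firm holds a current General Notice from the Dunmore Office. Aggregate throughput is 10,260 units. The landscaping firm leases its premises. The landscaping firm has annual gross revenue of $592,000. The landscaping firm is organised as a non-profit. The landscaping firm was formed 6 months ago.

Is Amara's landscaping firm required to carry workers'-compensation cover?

Exception (a) is satisfied on its face — the employer is a non-profit; the registered capacity is 5,120 units, meeting the 4,250 units threshold; a current Tier C Notice is held. But applying paragraphs (e)–(k): (e) operates — the coverage ratio is 55%, under the 57% limit. (f) operates (the landscaping firm is classified under the construction sector), but is displaced by (g): (g) is triggered — a current General Registration is held. (h) applies (a current Category A Approval is held), but yields to (i): (i) operates — a current General Notice is held. (j) would limit (i) — the compliance score is 10 points, below the 12 points limit — but (k) sets (j) aside: (k) operates against (j): at least one employee exceeds 30 hours/week. Exception (a) does not apply.
Exception (b) fails — some employees are paid on commission.
Exception (c) fails — at least one employee is not a family member.
Exception (d) requires that assessed value is no less than $278,500; but assessed value is $236,500, short of $278,500, so (d) is unavailable.
None of the exceptions is available; § 79.5 applies in full.

Yes — Amara's landscaping firm must carry workers'-compensation cover.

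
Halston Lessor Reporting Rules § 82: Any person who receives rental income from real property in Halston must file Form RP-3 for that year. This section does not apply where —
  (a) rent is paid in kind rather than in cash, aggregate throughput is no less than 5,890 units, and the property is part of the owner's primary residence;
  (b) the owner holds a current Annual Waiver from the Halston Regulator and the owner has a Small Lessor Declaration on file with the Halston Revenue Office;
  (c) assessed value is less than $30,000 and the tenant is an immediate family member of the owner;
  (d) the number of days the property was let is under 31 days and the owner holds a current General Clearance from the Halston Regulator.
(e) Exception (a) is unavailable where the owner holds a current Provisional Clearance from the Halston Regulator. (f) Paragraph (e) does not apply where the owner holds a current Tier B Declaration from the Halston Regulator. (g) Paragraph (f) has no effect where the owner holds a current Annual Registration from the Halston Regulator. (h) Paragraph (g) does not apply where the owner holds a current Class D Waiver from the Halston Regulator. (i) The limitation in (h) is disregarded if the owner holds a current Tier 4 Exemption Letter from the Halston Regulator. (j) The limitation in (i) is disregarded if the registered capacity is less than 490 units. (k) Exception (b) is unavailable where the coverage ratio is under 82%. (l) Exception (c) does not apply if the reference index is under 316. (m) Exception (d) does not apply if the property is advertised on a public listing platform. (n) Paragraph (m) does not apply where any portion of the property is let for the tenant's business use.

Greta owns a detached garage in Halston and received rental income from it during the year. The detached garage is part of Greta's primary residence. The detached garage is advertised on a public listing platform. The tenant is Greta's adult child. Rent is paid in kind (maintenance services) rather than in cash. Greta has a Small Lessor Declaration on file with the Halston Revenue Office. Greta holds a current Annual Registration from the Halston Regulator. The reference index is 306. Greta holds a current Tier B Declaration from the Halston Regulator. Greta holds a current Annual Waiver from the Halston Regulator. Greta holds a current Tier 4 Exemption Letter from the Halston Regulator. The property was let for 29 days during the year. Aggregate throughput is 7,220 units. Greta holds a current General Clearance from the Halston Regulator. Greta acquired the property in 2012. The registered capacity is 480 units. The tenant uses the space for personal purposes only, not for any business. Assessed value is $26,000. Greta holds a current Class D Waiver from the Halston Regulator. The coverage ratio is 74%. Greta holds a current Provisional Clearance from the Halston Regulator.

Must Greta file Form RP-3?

No — exception (a) applies; Greta is not required to file Form RP-3.

Exception (a) is satisfied on its face — rent is paid in kind; aggregate throughput is 7,220 units, meeting the 5,890 units threshold; the detached garage is part of the primary residence. As to paragraphs (e)–(j): (e) is engaged (a current Provisional Clearance is held), but is overridden by (f): (f) operates against (e): a current Tier B Declaration is held. (g) would limit (f) — a current Annual Registration is held — but (h) sets (g) aside: (h) operates against (g): a current Class D Waiver is held. (i) operates (a current Tier 4 Exemption Letter is held), but is set aside by (j): (j) operates against (i): the registered capacity is 480 units, less than the 490 units limit. (a) remains available.
Exception (b)'s conditions are all satisfied: a current Annual Waiver is held; a Small Lessor Declaration is on file. But applying paragraph (k): (k) applies — the coverage ratio is 74%, under the 82% limit. (b) is therefore removed.
All of (c)'s requirements are met (assessed value is $26,000, less than the $30,000 limit; the tenant is an immediate family member). Turning to paragraph (l): (l) applies — the reference index is 306, under the 316 limit. Exception (c) does not apply.
Exception (d)'s conditions are all satisfied: the number of days the property was let is 29 days, under the 31 days limit; a current General Clearance is held. Turning to paragraphs (m)–(n): (m) operates against (d): the property is publicly advertised. (n), which would lift (m), does not operate here — the space is used for personal purposes only. So (d) is unavailable.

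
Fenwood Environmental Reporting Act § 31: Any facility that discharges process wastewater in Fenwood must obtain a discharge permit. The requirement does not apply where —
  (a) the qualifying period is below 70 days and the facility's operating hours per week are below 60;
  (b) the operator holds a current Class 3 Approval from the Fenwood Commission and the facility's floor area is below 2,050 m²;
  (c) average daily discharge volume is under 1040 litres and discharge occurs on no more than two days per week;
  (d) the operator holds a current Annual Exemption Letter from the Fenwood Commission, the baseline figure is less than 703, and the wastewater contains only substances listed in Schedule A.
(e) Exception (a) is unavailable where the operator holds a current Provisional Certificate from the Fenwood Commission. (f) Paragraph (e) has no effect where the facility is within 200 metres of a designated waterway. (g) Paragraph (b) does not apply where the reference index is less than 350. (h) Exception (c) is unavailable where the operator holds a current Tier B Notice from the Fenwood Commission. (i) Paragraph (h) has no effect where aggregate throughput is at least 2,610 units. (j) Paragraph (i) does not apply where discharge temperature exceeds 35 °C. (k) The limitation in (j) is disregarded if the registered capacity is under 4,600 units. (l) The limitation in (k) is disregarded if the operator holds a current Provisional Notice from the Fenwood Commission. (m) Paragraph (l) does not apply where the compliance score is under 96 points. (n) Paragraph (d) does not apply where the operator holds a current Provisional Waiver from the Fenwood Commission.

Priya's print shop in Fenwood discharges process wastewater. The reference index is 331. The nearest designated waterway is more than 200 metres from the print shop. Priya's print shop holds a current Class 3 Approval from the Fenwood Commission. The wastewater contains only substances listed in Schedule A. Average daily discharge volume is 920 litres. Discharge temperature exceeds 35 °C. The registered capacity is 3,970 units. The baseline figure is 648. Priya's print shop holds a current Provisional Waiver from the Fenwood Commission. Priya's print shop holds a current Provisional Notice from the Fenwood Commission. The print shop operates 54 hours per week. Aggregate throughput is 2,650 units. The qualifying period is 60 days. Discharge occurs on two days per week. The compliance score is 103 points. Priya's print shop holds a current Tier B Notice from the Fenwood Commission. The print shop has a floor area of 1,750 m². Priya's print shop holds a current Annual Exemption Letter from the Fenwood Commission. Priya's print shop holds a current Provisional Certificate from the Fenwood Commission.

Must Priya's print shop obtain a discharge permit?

Exception (a): the qualifying period is 60 days, below the 70 days limit; the facility's operating hours per week are 54, below the 60 limit — every condition holds. But applying paragraphs (e)–(f): (e) is triggered — a current Provisional Certificate is held. (f), which would lift (e), does not operate here — the print shop is more than 200 m from any designated waterway. (a) is therefore removed.
All of (b)'s requirements are met (a current Class 3 Approval is held; the facility's floor area is 1,750 m², below the 2,050 m² limit). However, paragraph (g) must be considered: (g) operates against (b): the reference index is 331, less than the 350 limit. (b) is therefore removed.
All of (c)'s requirements are met (average daily discharge volume is 920 litres, under the 1040 litres limit; discharge occurs on no more than two days per week). But applying paragraphs (h)–(m): (h) is engaged — a current Tier B Notice is held. (i) would limit (h) — aggregate throughput is 2,650 units, meeting the 2,610 units threshold — but (j) sets (i) aside: (j) is triggered — discharge temperature exceeds 35 °C. (k) operates (the registered capacity is 3,970 units, under the 4,600 units limit), but is set aside by (l): (l) operates — a current Provisional Notice is held. (m), which would lift (l), is not triggered — the compliance score is 103 points, not under 96 points. So (c) is unavailable.
All of (d)'s requirements are met (a current Annual Exemption Letter is held; the baseline figure is 648, less than the 703 limit; the wastewater is Schedule-A-only). But applying paragraph (n): (n) operates against (d): a current Provisional Waiver is held. (d) is therefore removed.
No exception displaces § 31.

Yes — Priya's print shop must obtain a discharge permit.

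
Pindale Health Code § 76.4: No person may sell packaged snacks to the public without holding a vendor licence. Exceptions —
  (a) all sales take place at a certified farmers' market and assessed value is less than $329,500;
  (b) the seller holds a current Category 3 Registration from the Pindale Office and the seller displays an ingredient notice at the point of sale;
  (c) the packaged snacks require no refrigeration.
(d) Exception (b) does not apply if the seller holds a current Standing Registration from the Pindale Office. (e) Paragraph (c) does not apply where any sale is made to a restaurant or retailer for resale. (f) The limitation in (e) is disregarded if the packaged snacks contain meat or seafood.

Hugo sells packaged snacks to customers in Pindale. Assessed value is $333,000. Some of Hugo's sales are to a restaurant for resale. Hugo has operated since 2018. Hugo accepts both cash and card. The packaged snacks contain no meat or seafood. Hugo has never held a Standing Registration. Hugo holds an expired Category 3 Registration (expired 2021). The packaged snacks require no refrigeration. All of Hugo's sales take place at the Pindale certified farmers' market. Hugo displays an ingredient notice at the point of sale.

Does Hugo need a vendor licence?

Yes — Hugo must hold a vendor licence.

Exception (a) fails — assessed value is $333,000, not less than $329,500.
Exception (b) does not apply: there is no Category 3 Registration in force.
Exception (c)'s conditions are all satisfied: the packaged snacks are shelf-stable. Turning to paragraphs (e)–(f): (e) operates against (c): some sales are to a restaurant for resale. (f) is inapplicable (the packaged snacks contain no meat or seafood), so (e) stands. So (c) is unavailable.
No exception is made out. Hugo falls within the general rule.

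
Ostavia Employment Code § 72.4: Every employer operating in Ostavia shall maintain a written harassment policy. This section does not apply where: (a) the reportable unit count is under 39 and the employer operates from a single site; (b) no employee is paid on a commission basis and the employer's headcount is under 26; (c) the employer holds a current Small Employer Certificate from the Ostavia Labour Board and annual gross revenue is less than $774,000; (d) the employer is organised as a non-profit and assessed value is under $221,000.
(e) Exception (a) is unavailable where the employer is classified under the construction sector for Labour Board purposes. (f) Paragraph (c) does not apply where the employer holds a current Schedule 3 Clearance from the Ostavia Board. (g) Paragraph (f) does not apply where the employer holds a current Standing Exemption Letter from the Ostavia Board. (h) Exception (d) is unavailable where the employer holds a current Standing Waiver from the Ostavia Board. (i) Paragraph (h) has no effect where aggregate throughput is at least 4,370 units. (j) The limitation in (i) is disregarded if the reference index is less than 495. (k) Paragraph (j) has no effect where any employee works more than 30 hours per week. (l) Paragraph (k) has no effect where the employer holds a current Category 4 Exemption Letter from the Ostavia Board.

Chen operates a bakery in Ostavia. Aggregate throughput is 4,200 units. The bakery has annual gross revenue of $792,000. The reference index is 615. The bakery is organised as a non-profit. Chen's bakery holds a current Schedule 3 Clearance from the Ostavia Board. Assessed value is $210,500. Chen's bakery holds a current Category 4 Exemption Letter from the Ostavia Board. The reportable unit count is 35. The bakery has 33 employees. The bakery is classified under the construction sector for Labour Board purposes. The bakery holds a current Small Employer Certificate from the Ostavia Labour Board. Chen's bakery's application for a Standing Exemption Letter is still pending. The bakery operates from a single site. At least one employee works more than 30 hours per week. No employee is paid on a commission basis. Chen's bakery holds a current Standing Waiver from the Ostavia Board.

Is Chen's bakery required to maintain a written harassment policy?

Yes — Chen's bakery must maintain a written harassment policy.

All of (a)'s requirements are met (the reportable unit count is 35, under the 39 limit; the employer operates from a single site). Turning to paragraph (e): (e) operates against (a): the bakery is classified under the construction sector. (a) is therefore removed.
Exception (b) fails — the employer's headcount is 33, not under 26.
Exception (c) requires that annual gross revenue is less than $774,000; but annual gross revenue is $792,000, not less than $774,000, so (c) is unavailable.
Exception (d)'s conditions are all satisfied: the employer is a non-profit; assessed value is $210,500, under the $221,000 limit. However, paragraphs (h)–(l) must be considered: (h) is engaged — a current Standing Waiver is held. (i), which would lift (h), is not triggered — aggregate throughput is 4,200 units, short of 4,370 units. (d) is therefore removed.
No exception is made out. Chen's bakery falls within the general rule.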